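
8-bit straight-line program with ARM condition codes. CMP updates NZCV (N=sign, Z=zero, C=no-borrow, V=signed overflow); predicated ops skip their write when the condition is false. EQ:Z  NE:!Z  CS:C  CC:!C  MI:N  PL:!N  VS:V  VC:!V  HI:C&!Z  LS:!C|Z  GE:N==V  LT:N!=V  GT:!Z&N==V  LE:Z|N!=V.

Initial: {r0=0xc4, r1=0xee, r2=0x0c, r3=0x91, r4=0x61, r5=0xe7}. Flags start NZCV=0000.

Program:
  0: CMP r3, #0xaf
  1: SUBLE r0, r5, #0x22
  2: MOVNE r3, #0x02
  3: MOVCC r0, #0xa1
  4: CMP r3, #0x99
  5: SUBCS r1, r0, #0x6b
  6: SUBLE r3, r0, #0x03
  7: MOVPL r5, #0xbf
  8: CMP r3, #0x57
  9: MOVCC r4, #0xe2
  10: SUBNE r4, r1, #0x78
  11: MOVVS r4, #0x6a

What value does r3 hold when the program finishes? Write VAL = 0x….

VAL = 0x02

0: ✓ CMP  NZCV=1000
1: ✓ SUBLE  r0←0xc5
2: ✓ MOVNE  r3←0x02
3: ✓ MOVCC  r0←0xa1
4: ✓ CMP  NZCV=0000
5: · SUBCS
6: · SUBLE
7: ✓ MOVPL  r5←0xbf
8: ✓ CMP  NZCV=1000
9: ✓ MOVCC  r4←0xe2
10: ✓ SUBNE  r4←0x76
11: · MOVVS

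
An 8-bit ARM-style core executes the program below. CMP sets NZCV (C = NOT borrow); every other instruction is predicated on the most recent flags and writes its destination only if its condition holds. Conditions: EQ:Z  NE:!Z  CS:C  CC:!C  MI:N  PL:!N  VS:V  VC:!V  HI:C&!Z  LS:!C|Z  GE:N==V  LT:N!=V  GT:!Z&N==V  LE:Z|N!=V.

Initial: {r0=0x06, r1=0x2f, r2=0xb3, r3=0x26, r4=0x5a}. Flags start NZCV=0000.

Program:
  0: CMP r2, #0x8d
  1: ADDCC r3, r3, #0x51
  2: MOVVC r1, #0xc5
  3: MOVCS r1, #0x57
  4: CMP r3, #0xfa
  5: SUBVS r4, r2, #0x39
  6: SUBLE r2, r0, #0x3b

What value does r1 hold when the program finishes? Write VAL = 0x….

0: ✓ CMP  NZCV=0010
1: · ADDCC
2: ✓ MOVVC  r1←0xc5
3: ✓ MOVCS  r1←0x57
4: ✓ CMP  NZCV=0000
5: · SUBVS
6: · SUBLE

VAL = 0x57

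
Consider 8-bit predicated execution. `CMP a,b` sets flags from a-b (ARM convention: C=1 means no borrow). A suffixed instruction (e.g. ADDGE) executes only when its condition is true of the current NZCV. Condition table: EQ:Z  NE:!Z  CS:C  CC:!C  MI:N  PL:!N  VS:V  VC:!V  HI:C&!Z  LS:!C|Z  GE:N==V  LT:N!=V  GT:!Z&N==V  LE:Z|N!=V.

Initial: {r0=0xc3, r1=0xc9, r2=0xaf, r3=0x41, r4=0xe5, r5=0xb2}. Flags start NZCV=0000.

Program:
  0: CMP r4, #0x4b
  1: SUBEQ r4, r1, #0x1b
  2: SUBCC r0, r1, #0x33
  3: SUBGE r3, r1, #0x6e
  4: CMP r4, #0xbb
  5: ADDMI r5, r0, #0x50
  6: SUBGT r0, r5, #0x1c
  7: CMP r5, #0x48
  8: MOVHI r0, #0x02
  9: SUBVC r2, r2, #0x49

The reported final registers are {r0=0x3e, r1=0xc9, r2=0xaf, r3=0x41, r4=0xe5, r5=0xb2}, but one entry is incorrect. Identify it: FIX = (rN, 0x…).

FIX = (r0, 0x02)

[0] flags=1010 → (cmp)
[1] flags=1010 EQ?F → skip
[2] flags=1010 CC?F → skip
[3] flags=1010 GE?F → skip
[4] flags=0010 → (cmp)
[5] flags=0010 MI?F → skip
[6] flags=0010 GT?T → r0=0x96
[7] flags=0011 → (cmp)
[8] flags=0011 HI?T → r0=0x02
[9] flags=0011 VC?F → skip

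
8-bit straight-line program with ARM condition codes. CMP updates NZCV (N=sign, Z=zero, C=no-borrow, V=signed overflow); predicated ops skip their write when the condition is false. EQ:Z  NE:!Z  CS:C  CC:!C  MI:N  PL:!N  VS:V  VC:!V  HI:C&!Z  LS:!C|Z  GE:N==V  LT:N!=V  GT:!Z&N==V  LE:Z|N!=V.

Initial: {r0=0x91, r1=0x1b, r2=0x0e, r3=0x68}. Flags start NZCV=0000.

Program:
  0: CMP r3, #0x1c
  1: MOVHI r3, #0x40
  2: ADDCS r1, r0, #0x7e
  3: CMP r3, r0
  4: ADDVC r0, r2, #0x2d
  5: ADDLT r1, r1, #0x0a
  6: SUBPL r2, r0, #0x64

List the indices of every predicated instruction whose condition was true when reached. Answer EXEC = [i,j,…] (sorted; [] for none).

EXEC = [1,2]

[0] flags=0010 → (cmp)
[1] flags=0010 HI?T → r3=0x40
[2] flags=0010 CS?T → r1=0x0f
[3] flags=1001 → (cmp)
[4] flags=1001 VC?F → skip
[5] flags=1001 LT?F → skip
[6] flags=1001 PL?F → skip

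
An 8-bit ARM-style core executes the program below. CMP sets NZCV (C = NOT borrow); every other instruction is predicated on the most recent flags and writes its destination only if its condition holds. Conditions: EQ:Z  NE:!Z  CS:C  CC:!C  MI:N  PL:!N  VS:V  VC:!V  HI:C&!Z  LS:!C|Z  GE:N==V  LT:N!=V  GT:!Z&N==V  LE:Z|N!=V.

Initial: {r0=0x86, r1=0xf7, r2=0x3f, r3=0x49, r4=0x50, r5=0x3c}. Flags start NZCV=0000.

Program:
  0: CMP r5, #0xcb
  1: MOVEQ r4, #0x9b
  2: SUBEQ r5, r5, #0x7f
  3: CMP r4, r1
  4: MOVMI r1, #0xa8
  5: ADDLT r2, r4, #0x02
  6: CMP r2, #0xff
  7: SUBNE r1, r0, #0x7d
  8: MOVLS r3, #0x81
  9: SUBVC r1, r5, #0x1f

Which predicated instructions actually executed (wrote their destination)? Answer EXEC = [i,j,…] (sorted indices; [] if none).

0: ✓ CMP  NZCV=0000
1: · MOVEQ
2: · SUBEQ
3: ✓ CMP  NZCV=0000
4: · MOVMI
5: · ADDLT
6: ✓ CMP  NZCV=0000
7: ✓ SUBNE  r1←0x09
8: ✓ MOVLS  r3←0x81
9: ✓ SUBVC  r1←0x1d

EXEC = [7,8,9]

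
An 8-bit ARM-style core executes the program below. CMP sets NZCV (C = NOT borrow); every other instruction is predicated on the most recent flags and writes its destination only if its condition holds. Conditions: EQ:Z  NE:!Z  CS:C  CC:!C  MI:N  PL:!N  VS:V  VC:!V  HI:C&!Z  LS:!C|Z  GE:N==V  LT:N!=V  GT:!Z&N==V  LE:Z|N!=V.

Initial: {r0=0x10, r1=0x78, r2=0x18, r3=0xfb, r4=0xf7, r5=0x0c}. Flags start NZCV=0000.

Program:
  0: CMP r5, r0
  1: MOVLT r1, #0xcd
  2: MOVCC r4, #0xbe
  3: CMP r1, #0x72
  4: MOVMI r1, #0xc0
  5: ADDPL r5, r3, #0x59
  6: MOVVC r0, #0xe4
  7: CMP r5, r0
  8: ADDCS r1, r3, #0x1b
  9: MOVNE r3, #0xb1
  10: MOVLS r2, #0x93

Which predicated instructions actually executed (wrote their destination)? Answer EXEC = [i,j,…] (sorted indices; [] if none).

EXEC = [1,2,5,8,9]

[0] flags=1000 → (cmp)
[1] flags=1000 LT?T → r1=0xcd
[2] flags=1000 CC?T → r4=0xbe
[3] flags=0011 → (cmp)
[4] flags=0011 MI?F → skip
[5] flags=0011 PL?T → r5=0x54
[6] flags=0011 VC?F → skip
[7] flags=0010 → (cmp)
[8] flags=0010 CS?T → r1=0x16
[9] flags=0010 NE?T → r3=0xb1
[10] flags=0010 LS?F → skip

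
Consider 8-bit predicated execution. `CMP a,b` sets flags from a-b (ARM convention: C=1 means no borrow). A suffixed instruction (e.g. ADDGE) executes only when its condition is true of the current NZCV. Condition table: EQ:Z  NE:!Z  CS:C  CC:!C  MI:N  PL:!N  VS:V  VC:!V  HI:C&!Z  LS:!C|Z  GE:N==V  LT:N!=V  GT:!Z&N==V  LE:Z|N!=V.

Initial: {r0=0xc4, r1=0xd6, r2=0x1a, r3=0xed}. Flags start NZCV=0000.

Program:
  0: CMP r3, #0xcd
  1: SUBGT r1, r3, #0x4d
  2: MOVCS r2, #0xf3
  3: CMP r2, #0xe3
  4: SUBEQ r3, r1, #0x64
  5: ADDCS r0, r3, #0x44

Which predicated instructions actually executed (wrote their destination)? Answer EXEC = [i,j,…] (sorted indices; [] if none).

EXEC = [1,2,5]

[0] flags=0010 → (cmp)
[1] flags=0010 GT?T → r1=0xa0
[2] flags=0010 CS?T → r2=0xf3
[3] flags=0010 → (cmp)
[4] flags=0010 EQ?F → skip
[5] flags=0010 CS?T → r0=0x31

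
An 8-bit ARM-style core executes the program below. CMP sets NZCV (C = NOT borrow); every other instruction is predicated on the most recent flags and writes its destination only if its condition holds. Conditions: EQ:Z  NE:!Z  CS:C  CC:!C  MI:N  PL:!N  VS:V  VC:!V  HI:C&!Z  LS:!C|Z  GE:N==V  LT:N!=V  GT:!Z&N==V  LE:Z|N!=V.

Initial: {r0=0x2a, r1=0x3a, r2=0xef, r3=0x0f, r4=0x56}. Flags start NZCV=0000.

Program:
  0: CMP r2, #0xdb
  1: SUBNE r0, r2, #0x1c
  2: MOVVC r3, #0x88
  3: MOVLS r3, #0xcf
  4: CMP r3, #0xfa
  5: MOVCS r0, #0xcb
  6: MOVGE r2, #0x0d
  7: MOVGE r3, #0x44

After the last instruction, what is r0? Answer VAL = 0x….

VAL = 0xd3

0: ✓ CMP  NZCV=0010
1: ✓ SUBNE  r0←0xd3
2: ✓ MOVVC  r3←0x88
3: · MOVLS
4: ✓ CMP  NZCV=1000
5: · MOVCS
6: · MOVGE
7: · MOVGE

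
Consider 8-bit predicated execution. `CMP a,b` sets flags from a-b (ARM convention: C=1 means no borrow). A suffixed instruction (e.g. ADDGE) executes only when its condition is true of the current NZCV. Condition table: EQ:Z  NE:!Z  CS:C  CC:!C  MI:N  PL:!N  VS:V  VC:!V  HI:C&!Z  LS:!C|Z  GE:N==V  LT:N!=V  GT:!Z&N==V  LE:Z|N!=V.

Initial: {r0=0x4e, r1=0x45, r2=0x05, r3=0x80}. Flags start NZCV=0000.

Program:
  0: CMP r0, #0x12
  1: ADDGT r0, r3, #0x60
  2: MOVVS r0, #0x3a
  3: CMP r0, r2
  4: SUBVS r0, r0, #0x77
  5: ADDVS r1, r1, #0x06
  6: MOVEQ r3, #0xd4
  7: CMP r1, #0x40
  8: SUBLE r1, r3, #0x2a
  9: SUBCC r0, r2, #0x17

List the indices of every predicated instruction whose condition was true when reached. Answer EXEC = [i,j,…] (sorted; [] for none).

EXEC = [1]

[0] flags=0010 → (cmp)
[1] flags=0010 GT?T → r0=0xe0
[2] flags=0010 VS?F → skip
[3] flags=1010 → (cmp)
[4] flags=1010 VS?F → skip
[5] flags=1010 VS?F → skip
[6] flags=1010 EQ?F → skip
[7] flags=0010 → (cmp)
[8] flags=0010 LE?F → skip
[9] flags=0010 CC?F → skip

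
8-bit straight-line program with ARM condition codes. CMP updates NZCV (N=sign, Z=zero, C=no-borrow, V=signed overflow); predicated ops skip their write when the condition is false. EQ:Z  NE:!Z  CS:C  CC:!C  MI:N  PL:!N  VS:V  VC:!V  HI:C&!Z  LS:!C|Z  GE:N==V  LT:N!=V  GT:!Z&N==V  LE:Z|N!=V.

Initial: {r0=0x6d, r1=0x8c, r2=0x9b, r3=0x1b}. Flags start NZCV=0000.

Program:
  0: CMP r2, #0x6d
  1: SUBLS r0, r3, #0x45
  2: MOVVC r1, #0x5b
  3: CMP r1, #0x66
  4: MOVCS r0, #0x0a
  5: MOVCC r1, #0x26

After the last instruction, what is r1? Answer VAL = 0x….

VAL = 0x8c

[0] flags=0011 → (cmp)
[1] flags=0011 LS?F → skip
[2] flags=0011 VC?F → skip
[3] flags=0011 → (cmp)
[4] flags=0011 CS?T → r0=0x0a
[5] flags=0011 CC?F → skip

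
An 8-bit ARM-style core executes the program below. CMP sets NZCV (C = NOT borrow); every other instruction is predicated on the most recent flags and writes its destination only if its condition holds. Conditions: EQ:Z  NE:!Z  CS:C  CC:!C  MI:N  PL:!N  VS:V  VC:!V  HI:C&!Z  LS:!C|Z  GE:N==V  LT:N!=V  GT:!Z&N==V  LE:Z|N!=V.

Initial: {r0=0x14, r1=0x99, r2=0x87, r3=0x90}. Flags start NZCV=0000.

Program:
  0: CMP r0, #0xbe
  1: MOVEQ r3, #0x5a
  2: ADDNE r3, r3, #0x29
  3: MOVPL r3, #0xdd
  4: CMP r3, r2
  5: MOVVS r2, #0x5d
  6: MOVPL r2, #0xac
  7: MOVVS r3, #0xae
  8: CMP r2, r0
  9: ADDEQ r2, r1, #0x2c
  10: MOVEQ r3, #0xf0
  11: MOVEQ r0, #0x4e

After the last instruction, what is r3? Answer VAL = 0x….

VAL = 0xdd

0: ✓ CMP  NZCV=0000
1: · MOVEQ
2: ✓ ADDNE  r3←0xb9
3: ✓ MOVPL  r3←0xdd
4: ✓ CMP  NZCV=0010
5: · MOVVS
6: ✓ MOVPL  r2←0xac
7: · MOVVS
8: ✓ CMP  NZCV=1010
9: · ADDEQ
10: · MOVEQ
11: · MOVEQ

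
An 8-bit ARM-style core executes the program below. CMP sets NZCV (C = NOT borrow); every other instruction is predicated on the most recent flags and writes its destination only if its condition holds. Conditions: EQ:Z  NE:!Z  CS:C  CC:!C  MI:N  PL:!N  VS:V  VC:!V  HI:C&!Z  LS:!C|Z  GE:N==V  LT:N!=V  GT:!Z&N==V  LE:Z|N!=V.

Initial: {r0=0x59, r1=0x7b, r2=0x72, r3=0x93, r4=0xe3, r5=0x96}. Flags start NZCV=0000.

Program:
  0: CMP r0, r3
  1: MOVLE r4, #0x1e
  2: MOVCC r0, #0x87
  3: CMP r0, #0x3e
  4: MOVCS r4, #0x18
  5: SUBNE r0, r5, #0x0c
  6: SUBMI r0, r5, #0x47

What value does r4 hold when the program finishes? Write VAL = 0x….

0: ✓ CMP  NZCV=1001
1: · MOVLE
2: ✓ MOVCC  r0←0x87
3: ✓ CMP  NZCV=0011
4: ✓ MOVCS  r4←0x18
5: ✓ SUBNE  r0←0x8a
6: · SUBMI

VAL = 0x18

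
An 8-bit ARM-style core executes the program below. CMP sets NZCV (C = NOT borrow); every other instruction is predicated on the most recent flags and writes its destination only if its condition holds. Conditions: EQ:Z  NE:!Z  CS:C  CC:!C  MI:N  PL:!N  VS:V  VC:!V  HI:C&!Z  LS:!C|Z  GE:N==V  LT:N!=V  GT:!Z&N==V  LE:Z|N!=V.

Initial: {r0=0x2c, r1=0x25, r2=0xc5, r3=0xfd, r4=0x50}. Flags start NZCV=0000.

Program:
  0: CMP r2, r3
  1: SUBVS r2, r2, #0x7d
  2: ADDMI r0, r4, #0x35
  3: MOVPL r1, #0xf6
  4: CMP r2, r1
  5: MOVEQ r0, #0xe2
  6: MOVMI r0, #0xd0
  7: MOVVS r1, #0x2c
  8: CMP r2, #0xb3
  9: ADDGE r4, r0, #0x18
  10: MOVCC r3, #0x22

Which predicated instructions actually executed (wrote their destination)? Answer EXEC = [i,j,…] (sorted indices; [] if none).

EXEC = [2,6,9]

0: ✓ CMP  NZCV=1000
1: · SUBVS
2: ✓ ADDMI  r0←0x85
3: · MOVPL
4: ✓ CMP  NZCV=1010
5: · MOVEQ
6: ✓ MOVMI  r0←0xd0
7: · MOVVS
8: ✓ CMP  NZCV=0010
9: ✓ ADDGE  r4←0xe8
10: · MOVCC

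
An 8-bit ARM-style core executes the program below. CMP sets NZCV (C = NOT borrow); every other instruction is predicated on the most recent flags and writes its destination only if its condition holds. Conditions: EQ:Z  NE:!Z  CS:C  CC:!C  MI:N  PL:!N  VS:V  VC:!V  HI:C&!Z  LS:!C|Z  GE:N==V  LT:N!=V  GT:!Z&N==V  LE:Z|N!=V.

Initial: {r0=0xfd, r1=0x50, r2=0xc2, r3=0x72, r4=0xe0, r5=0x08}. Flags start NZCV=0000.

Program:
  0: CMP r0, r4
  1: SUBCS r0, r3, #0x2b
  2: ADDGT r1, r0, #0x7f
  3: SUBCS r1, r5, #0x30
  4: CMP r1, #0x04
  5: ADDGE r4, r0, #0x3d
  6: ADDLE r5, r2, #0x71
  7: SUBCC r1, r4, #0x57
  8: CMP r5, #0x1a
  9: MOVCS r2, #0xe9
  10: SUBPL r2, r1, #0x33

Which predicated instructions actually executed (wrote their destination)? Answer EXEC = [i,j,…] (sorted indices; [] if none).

0: ✓ CMP  NZCV=0010
1: ✓ SUBCS  r0←0x47
2: ✓ ADDGT  r1←0xc6
3: ✓ SUBCS  r1←0xd8
4: ✓ CMP  NZCV=1010
5: · ADDGE
6: ✓ ADDLE  r5←0x33
7: · SUBCC
8: ✓ CMP  NZCV=0010
9: ✓ MOVCS  r2←0xe9
10: ✓ SUBPL  r2←0xa5

EXEC = [1,2,3,6,9,10]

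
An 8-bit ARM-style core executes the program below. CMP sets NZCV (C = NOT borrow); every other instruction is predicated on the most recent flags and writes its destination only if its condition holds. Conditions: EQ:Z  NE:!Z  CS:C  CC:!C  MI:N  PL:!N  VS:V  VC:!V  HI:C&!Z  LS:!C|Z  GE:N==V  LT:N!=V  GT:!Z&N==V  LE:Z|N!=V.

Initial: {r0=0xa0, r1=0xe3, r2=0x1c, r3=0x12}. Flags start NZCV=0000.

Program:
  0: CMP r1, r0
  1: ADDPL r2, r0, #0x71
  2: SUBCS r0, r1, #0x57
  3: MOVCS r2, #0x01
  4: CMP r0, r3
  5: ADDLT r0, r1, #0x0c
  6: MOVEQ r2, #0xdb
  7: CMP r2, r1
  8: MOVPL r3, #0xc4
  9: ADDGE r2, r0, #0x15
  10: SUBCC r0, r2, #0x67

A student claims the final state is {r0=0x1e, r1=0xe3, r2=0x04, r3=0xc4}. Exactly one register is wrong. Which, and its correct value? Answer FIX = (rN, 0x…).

[0] flags=0010 → (cmp)
[1] flags=0010 PL?T → r2=0x11
[2] flags=0010 CS?T → r0=0x8c
[3] flags=0010 CS?T → r2=0x01
[4] flags=0011 → (cmp)
[5] flags=0011 LT?T → r0=0xef
[6] flags=0011 EQ?F → skip
[7] flags=0000 → (cmp)
[8] flags=0000 PL?T → r3=0xc4
[9] flags=0000 GE?T → r2=0x04
[10] flags=0000 CC?T → r0=0x9d

FIX = (r0, 0x9d)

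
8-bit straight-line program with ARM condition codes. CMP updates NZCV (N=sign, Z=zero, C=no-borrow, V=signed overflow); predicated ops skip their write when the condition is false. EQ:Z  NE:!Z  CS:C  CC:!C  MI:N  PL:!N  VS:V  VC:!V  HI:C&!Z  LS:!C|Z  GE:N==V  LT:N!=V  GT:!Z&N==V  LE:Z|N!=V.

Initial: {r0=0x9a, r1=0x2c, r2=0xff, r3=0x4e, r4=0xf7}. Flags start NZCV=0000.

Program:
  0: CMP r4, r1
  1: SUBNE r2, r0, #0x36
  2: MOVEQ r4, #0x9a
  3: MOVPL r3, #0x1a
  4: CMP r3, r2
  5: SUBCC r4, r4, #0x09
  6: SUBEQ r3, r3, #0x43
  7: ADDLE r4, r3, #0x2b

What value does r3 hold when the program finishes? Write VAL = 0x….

0: ✓ CMP  NZCV=1010
1: ✓ SUBNE  r2←0x64
2: · MOVEQ
3: · MOVPL
4: ✓ CMP  NZCV=1000
5: ✓ SUBCC  r4←0xee
6: · SUBEQ
7: ✓ ADDLE  r4←0x79

VAL = 0x4e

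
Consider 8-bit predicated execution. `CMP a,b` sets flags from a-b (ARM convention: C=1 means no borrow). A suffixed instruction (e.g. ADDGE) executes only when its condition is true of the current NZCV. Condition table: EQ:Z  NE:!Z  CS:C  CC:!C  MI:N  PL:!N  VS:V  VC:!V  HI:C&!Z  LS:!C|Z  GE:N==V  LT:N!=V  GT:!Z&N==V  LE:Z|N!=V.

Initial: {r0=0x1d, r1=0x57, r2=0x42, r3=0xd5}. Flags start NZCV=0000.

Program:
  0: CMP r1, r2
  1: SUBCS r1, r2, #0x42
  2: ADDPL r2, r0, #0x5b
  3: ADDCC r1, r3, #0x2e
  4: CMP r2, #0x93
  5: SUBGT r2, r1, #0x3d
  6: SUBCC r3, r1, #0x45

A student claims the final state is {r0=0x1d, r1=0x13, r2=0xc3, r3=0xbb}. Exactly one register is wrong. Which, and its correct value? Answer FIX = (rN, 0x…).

FIX = (r1, 0x00)

[0] flags=0010 → (cmp)
[1] flags=0010 CS?T → r1=0x00
[2] flags=0010 PL?T → r2=0x78
[3] flags=0010 CC?F → skip
[4] flags=1001 → (cmp)
[5] flags=1001 GT?T → r2=0xc3
[6] flags=1001 CC?T → r3=0xbb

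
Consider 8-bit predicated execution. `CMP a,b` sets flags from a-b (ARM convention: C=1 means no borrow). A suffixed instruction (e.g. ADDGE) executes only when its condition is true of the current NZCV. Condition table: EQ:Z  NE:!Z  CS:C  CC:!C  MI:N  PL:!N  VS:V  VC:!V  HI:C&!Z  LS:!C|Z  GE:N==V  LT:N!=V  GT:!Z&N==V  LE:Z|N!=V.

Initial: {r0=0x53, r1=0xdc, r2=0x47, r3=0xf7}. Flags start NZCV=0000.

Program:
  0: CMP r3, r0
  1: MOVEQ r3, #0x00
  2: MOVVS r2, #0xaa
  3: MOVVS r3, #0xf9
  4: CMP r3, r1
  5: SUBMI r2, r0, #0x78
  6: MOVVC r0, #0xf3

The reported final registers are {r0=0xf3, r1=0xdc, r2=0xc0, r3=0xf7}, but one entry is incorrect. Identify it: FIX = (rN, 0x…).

[0] flags=1010 → (cmp)
[1] flags=1010 EQ?F → skip
[2] flags=1010 VS?F → skip
[3] flags=1010 VS?F → skip
[4] flags=0010 → (cmp)
[5] flags=0010 MI?F → skip
[6] flags=0010 VC?T → r0=0xf3

FIX = (r2, 0x47)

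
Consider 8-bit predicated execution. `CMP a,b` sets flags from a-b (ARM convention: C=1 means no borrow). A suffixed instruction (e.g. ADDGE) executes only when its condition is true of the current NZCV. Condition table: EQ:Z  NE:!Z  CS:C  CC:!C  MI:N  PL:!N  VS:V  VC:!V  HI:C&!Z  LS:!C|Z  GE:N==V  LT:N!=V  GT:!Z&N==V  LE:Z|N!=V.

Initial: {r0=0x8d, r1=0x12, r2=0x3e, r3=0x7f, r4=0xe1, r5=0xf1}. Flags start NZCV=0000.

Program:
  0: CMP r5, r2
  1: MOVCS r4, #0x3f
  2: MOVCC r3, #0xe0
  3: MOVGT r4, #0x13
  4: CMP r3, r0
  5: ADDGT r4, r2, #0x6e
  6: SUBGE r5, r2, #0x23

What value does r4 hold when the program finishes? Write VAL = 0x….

[0] flags=1010 → (cmp)
[1] flags=1010 CS?T → r4=0x3f
[2] flags=1010 CC?F → skip
[3] flags=1010 GT?F → skip
[4] flags=1001 → (cmp)
[5] flags=1001 GT?T → r4=0xac
[6] flags=1001 GE?T → r5=0x1b

VAL = 0xac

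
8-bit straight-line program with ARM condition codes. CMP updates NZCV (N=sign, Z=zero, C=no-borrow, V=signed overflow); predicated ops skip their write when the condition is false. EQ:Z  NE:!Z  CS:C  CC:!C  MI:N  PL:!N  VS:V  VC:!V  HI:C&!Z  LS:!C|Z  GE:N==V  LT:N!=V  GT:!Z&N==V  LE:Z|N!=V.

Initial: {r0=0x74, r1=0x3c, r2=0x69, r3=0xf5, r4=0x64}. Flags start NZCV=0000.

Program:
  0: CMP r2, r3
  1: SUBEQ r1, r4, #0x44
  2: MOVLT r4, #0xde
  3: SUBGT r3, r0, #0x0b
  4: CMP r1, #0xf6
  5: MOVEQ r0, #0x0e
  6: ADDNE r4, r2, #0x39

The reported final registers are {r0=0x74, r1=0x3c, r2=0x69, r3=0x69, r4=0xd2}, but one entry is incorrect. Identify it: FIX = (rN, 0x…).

FIX = (r4, 0xa2)

[0] flags=0000 → (cmp)
[1] flags=0000 EQ?F → skip
[2] flags=0000 LT?F → skip
[3] flags=0000 GT?T → r3=0x69
[4] flags=0000 → (cmp)
[5] flags=0000 EQ?F → skip
[6] flags=0000 NE?T → r4=0xa2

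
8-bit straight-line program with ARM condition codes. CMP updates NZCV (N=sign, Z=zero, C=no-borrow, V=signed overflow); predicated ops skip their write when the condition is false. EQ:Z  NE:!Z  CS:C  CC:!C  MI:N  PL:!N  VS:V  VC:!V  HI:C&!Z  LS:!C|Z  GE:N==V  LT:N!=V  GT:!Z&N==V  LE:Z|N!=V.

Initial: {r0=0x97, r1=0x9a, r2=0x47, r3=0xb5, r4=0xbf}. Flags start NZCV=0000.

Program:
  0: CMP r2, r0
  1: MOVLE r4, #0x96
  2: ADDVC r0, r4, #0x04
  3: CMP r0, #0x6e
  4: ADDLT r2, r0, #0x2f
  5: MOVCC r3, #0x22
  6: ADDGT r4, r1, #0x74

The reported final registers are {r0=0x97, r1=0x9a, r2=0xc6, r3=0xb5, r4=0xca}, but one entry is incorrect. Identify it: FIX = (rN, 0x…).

[0] flags=1001 → (cmp)
[1] flags=1001 LE?F → skip
[2] flags=1001 VC?F → skip
[3] flags=0011 → (cmp)
[4] flags=0011 LT?T → r2=0xc6
[5] flags=0011 CC?F → skip
[6] flags=0011 GT?F → skip

FIX = (r4, 0xbf)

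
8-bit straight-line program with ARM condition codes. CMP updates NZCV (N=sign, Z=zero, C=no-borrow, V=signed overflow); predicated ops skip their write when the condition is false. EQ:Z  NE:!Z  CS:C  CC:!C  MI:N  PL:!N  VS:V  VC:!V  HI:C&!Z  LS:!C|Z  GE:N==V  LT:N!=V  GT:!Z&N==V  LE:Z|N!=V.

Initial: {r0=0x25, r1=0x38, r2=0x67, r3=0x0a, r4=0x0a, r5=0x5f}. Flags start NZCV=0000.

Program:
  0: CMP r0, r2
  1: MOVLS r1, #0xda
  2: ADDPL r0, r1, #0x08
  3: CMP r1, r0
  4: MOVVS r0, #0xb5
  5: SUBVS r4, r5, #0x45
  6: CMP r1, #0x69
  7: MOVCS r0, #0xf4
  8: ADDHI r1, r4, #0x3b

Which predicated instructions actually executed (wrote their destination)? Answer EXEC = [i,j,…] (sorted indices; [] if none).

EXEC = [1,7,8]

0: ✓ CMP  NZCV=1000
1: ✓ MOVLS  r1←0xda
2: · ADDPL
3: ✓ CMP  NZCV=1010
4: · MOVVS
5: · SUBVS
6: ✓ CMP  NZCV=0011
7: ✓ MOVCS  r0←0xf4
8: ✓ ADDHI  r1←0x45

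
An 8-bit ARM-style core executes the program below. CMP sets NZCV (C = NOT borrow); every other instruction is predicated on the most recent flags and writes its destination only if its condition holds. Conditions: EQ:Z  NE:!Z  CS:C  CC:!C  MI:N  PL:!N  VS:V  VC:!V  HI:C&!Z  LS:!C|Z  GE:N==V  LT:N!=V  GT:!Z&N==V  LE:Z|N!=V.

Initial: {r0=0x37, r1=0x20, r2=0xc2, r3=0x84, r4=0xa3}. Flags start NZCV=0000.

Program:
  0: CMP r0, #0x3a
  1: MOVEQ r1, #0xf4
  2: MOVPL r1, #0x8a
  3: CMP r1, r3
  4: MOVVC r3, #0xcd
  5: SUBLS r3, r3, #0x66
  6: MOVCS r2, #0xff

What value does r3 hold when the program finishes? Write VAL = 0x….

VAL = 0x1e

[0] flags=1000 → (cmp)
[1] flags=1000 EQ?F → skip
[2] flags=1000 PL?F → skip
[3] flags=1001 → (cmp)
[4] flags=1001 VC?F → skip
[5] flags=1001 LS?T → r3=0x1e
[6] flags=1001 CS?F → skip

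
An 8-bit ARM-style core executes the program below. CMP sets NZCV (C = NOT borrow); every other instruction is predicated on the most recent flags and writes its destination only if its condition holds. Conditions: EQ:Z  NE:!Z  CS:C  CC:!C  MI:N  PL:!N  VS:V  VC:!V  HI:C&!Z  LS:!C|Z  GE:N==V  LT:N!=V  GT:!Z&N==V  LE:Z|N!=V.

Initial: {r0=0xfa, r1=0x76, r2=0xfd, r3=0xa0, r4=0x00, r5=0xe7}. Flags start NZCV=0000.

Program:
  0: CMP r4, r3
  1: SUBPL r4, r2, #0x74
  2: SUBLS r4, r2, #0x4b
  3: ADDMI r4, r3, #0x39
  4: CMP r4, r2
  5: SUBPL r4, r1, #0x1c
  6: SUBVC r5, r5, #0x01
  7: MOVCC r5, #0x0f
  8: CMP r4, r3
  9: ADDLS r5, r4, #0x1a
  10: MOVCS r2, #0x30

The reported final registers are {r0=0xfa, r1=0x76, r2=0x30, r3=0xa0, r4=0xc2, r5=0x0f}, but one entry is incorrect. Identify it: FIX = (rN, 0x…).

FIX = (r4, 0xb2)

0: ✓ CMP  NZCV=0000
1: ✓ SUBPL  r4←0x89
2: ✓ SUBLS  r4←0xb2
3: · ADDMI
4: ✓ CMP  NZCV=1000
5: · SUBPL
6: ✓ SUBVC  r5←0xe6
7: ✓ MOVCC  r5←0x0f
8: ✓ CMP  NZCV=0010
9: · ADDLS
10: ✓ MOVCS  r2←0x30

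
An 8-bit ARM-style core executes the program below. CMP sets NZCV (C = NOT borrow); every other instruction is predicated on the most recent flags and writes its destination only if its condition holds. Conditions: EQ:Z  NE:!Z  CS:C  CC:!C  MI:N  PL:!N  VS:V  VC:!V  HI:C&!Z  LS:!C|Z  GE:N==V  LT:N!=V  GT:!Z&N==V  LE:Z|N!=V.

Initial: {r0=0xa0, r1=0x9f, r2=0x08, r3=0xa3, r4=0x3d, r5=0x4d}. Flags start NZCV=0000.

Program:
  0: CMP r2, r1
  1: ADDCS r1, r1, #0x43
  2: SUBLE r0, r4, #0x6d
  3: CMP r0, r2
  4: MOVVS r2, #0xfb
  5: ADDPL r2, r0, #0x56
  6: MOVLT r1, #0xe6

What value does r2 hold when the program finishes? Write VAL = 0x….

VAL = 0x08

0: ✓ CMP  NZCV=0000
1: · ADDCS
2: · SUBLE
3: ✓ CMP  NZCV=1010
4: · MOVVS
5: · ADDPL
6: ✓ MOVLT  r1←0xe6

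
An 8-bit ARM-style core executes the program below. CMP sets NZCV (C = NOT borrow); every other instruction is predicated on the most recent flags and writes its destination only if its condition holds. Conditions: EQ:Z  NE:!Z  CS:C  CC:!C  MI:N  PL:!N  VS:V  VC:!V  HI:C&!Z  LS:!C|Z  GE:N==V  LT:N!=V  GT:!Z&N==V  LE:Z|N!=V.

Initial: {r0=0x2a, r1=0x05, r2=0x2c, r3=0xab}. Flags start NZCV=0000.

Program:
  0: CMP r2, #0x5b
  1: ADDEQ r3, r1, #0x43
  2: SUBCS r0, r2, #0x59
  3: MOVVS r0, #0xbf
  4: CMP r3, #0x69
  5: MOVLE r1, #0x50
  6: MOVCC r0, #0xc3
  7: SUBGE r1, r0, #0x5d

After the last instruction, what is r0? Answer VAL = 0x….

0: ✓ CMP  NZCV=1000
1: · ADDEQ
2: · SUBCS
3: · MOVVS
4: ✓ CMP  NZCV=0011
5: ✓ MOVLE  r1←0x50
6: · MOVCC
7: · SUBGE

VAL = 0x2a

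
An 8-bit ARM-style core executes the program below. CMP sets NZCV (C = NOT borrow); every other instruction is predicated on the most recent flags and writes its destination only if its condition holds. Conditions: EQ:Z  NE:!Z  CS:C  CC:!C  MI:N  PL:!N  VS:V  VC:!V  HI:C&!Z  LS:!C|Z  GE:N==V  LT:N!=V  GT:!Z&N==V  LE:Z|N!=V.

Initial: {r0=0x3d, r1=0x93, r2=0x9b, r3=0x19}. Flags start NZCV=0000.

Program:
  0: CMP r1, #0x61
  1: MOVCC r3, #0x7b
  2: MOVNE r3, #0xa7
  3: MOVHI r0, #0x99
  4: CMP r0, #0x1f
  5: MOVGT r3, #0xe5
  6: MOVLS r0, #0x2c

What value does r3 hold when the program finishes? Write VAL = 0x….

[0] flags=0011 → (cmp)
[1] flags=0011 CC?F → skip
[2] flags=0011 NE?T → r3=0xa7
[3] flags=0011 HI?T → r0=0x99
[4] flags=0011 → (cmp)
[5] flags=0011 GT?F → skip
[6] flags=0011 LS?F → skip

VAL = 0xa7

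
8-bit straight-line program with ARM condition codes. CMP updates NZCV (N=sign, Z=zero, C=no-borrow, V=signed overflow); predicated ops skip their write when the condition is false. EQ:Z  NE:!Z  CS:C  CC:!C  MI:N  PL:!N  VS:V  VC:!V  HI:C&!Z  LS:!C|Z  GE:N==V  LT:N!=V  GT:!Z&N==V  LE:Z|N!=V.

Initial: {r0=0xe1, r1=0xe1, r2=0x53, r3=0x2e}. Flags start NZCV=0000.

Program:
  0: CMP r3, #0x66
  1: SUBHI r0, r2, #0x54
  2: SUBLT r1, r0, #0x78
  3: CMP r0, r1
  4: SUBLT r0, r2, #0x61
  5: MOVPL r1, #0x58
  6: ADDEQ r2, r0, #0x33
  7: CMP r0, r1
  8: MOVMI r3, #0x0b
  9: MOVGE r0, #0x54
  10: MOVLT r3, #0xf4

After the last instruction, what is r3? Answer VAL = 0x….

VAL = 0xf4

0: ✓ CMP  NZCV=1000
1: · SUBHI
2: ✓ SUBLT  r1←0x69
3: ✓ CMP  NZCV=0011
4: ✓ SUBLT  r0←0xf2
5: ✓ MOVPL  r1←0x58
6: · ADDEQ
7: ✓ CMP  NZCV=1010
8: ✓ MOVMI  r3←0x0b
9: · MOVGE
10: ✓ MOVLT  r3←0xf4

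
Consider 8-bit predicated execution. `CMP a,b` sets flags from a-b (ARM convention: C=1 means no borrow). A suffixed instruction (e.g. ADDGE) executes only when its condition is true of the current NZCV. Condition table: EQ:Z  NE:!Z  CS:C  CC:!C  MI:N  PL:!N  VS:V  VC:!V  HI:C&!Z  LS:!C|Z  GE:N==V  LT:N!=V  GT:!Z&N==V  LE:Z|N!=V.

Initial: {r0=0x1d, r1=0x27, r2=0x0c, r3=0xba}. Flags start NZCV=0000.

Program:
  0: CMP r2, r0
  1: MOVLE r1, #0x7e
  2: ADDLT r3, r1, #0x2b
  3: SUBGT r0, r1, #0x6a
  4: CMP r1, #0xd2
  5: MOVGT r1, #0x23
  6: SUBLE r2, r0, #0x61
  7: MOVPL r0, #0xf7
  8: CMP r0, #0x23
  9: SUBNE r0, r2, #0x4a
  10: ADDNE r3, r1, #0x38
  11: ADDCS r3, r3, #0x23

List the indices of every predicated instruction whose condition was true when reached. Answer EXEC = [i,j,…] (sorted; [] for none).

[0] flags=1000 → (cmp)
[1] flags=1000 LE?T → r1=0x7e
[2] flags=1000 LT?T → r3=0xa9
[3] flags=1000 GT?F → skip
[4] flags=1001 → (cmp)
[5] flags=1001 GT?T → r1=0x23
[6] flags=1001 LE?F → skip
[7] flags=1001 PL?F → skip
[8] flags=1000 → (cmp)
[9] flags=1000 NE?T → r0=0xc2
[10] flags=1000 NE?T → r3=0x5b
[11] flags=1000 CS?F → skip

EXEC = [1,2,5,9,10]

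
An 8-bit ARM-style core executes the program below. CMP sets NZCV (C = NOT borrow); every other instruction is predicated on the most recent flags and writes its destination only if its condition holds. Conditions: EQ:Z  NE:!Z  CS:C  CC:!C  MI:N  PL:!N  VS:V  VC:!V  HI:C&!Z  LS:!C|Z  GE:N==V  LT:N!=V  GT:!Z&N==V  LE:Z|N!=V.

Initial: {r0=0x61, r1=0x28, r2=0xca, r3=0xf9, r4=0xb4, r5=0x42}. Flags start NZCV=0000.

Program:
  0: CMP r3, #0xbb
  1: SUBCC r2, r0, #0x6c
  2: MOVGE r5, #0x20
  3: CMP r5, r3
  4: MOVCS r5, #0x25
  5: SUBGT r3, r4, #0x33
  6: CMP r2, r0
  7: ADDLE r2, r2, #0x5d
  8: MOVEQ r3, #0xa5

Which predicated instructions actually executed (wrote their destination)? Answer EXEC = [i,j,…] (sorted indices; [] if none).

0: ✓ CMP  NZCV=0010
1: · SUBCC
2: ✓ MOVGE  r5←0x20
3: ✓ CMP  NZCV=0000
4: · MOVCS
5: ✓ SUBGT  r3←0x81
6: ✓ CMP  NZCV=0011
7: ✓ ADDLE  r2←0x27
8: · MOVEQ

EXEC = [2,5,7]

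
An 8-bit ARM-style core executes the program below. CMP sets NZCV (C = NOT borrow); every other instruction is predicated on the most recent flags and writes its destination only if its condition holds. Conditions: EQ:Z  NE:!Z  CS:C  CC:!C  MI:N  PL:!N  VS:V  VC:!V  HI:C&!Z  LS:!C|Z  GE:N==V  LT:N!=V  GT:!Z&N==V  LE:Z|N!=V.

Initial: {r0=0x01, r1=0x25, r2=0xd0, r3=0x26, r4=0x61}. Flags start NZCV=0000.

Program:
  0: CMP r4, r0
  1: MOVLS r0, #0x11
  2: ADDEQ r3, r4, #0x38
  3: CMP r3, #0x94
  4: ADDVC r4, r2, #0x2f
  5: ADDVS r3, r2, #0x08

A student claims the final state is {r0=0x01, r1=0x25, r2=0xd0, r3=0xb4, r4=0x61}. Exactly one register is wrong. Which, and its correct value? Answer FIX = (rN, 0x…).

[0] flags=0010 → (cmp)
[1] flags=0010 LS?F → skip
[2] flags=0010 EQ?F → skip
[3] flags=1001 → (cmp)
[4] flags=1001 VC?F → skip
[5] flags=1001 VS?T → r3=0xd8

FIX = (r3, 0xd8)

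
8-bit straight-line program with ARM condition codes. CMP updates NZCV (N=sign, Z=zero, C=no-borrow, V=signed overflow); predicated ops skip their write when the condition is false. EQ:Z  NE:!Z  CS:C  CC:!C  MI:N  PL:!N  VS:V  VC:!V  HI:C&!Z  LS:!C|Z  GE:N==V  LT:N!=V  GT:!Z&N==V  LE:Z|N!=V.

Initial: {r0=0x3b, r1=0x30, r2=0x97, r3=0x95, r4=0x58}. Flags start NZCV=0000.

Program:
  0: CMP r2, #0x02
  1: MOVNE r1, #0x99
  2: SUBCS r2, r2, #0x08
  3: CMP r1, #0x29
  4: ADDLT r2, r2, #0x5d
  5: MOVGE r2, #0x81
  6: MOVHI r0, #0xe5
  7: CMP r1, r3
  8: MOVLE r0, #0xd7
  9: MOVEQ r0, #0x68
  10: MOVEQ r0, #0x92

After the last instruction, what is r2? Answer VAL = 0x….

0: ✓ CMP  NZCV=1010
1: ✓ MOVNE  r1←0x99
2: ✓ SUBCS  r2←0x8f
3: ✓ CMP  NZCV=0011
4: ✓ ADDLT  r2←0xec
5: · MOVGE
6: ✓ MOVHI  r0←0xe5
7: ✓ CMP  NZCV=0010
8: · MOVLE
9: · MOVEQ
10: · MOVEQ

VAL = 0xec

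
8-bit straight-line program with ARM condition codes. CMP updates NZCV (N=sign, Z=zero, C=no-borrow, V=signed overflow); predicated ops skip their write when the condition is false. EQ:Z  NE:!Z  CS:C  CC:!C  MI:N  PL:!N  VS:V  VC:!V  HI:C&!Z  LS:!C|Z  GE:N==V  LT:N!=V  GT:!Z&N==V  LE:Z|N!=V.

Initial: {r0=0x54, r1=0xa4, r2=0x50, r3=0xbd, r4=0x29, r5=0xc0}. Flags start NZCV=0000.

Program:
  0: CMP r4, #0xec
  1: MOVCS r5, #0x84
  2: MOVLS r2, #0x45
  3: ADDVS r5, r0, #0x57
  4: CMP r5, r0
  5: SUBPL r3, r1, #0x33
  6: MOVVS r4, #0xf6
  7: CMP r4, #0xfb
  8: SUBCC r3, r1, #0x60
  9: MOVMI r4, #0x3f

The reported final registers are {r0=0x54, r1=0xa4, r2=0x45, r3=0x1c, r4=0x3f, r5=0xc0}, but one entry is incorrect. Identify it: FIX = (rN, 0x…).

[0] flags=0000 → (cmp)
[1] flags=0000 CS?F → skip
[2] flags=0000 LS?T → r2=0x45
[3] flags=0000 VS?F → skip
[4] flags=0011 → (cmp)
[5] flags=0011 PL?T → r3=0x71
[6] flags=0011 VS?T → r4=0xf6
[7] flags=1000 → (cmp)
[8] flags=1000 CC?T → r3=0x44
[9] flags=1000 MI?T → r4=0x3f

FIX = (r3, 0x44)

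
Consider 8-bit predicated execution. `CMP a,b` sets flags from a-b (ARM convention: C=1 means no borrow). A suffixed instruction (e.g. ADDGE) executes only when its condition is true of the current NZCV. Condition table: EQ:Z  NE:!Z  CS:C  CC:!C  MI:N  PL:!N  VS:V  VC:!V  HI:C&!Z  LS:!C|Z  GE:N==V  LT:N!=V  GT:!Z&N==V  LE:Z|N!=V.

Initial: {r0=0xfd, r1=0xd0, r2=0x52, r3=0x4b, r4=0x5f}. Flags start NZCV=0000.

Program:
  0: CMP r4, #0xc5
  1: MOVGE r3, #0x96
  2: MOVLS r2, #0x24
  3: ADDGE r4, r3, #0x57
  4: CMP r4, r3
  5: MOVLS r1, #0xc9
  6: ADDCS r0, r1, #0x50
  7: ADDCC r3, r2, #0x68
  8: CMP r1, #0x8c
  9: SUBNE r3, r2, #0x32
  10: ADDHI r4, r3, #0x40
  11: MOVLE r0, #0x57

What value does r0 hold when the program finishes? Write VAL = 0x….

VAL = 0x20

0: ✓ CMP  NZCV=1001
1: ✓ MOVGE  r3←0x96
2: ✓ MOVLS  r2←0x24
3: ✓ ADDGE  r4←0xed
4: ✓ CMP  NZCV=0010
5: · MOVLS
6: ✓ ADDCS  r0←0x20
7: · ADDCC
8: ✓ CMP  NZCV=0010
9: ✓ SUBNE  r3←0xf2
10: ✓ ADDHI  r4←0x32
11: · MOVLE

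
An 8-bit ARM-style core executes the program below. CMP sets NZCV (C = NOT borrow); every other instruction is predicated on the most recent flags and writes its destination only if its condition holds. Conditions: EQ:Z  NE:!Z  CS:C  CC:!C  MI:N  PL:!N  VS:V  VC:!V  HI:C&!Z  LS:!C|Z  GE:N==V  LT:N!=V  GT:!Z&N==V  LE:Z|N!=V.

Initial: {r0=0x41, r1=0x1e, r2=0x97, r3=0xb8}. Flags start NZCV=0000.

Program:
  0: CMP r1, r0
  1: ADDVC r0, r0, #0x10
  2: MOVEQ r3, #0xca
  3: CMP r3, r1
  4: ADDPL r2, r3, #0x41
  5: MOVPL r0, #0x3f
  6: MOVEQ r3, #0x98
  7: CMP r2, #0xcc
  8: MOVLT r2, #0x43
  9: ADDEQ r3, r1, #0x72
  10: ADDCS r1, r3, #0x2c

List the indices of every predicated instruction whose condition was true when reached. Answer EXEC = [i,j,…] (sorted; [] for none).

0: ✓ CMP  NZCV=1000
1: ✓ ADDVC  r0←0x51
2: · MOVEQ
3: ✓ CMP  NZCV=1010
4: · ADDPL
5: · MOVPL
6: · MOVEQ
7: ✓ CMP  NZCV=1000
8: ✓ MOVLT  r2←0x43
9: · ADDEQ
10: · ADDCS

EXEC = [1,8]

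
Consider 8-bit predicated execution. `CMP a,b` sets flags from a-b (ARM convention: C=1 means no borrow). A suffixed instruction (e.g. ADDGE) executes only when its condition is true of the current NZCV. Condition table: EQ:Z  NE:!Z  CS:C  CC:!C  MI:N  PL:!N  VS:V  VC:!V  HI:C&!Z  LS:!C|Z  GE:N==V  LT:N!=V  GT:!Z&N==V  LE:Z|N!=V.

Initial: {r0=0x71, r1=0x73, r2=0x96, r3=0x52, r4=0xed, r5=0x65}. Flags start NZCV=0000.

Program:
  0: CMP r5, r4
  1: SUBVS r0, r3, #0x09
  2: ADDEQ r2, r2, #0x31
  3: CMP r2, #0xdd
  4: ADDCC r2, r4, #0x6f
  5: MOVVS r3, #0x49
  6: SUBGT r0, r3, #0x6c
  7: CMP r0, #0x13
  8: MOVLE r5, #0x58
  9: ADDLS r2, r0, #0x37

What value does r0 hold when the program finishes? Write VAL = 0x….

[0] flags=0000 → (cmp)
[1] flags=0000 VS?F → skip
[2] flags=0000 EQ?F → skip
[3] flags=1000 → (cmp)
[4] flags=1000 CC?T → r2=0x5c
[5] flags=1000 VS?F → skip
[6] flags=1000 GT?F → skip
[7] flags=0010 → (cmp)
[8] flags=0010 LE?F → skip
[9] flags=0010 LS?F → skip

VAL = 0x71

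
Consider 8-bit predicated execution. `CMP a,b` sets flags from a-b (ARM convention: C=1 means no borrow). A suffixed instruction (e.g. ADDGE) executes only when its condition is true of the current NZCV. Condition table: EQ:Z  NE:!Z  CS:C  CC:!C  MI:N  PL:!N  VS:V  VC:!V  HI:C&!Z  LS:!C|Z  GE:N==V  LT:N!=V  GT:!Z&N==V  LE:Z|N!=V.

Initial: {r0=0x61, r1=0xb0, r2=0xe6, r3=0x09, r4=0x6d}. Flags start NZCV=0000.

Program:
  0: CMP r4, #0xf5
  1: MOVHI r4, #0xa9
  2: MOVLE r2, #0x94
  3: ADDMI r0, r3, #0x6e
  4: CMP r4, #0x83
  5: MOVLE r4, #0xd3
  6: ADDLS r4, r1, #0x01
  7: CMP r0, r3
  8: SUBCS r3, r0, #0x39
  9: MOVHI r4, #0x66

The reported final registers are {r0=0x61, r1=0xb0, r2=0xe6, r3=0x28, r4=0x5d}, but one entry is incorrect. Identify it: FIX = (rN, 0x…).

FIX = (r4, 0x66)

[0] flags=0000 → (cmp)
[1] flags=0000 HI?F → skip
[2] flags=0000 LE?F → skip
[3] flags=0000 MI?F → skip
[4] flags=1001 → (cmp)
[5] flags=1001 LE?F → skip
[6] flags=1001 LS?T → r4=0xb1
[7] flags=0010 → (cmp)
[8] flags=0010 CS?T → r3=0x28
[9] flags=0010 HI?T → r4=0x66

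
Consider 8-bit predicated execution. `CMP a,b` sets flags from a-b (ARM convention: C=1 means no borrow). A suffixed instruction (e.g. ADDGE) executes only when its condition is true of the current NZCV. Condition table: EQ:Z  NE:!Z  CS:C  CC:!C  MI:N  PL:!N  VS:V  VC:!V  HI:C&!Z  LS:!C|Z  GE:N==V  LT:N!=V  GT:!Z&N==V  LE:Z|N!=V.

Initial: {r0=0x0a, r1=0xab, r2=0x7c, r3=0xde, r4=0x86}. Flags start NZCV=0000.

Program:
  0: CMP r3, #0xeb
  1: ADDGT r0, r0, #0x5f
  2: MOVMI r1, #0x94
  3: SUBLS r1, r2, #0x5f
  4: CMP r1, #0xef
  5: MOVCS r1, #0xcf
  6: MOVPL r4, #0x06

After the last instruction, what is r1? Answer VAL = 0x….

VAL = 0x1d

[0] flags=1000 → (cmp)
[1] flags=1000 GT?F → skip
[2] flags=1000 MI?T → r1=0x94
[3] flags=1000 LS?T → r1=0x1d
[4] flags=0000 → (cmp)
[5] flags=0000 CS?F → skip
[6] flags=0000 PL?T → r4=0x06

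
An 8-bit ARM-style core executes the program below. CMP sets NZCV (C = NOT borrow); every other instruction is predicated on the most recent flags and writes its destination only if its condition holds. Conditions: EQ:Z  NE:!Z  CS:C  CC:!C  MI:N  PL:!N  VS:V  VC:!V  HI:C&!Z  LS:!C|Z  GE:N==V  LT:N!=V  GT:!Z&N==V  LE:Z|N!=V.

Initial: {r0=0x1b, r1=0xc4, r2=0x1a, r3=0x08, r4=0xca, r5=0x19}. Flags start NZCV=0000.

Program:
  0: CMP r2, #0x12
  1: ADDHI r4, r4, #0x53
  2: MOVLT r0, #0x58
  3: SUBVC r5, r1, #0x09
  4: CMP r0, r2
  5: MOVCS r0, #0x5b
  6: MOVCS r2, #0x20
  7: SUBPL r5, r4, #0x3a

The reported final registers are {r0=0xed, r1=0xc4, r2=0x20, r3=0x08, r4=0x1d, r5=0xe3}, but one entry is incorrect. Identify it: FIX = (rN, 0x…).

0: ✓ CMP  NZCV=0010
1: ✓ ADDHI  r4←0x1d
2: · MOVLT
3: ✓ SUBVC  r5←0xbb
4: ✓ CMP  NZCV=0010
5: ✓ MOVCS  r0←0x5b
6: ✓ MOVCS  r2←0x20
7: ✓ SUBPL  r5←0xe3

FIX = (r0, 0x5b)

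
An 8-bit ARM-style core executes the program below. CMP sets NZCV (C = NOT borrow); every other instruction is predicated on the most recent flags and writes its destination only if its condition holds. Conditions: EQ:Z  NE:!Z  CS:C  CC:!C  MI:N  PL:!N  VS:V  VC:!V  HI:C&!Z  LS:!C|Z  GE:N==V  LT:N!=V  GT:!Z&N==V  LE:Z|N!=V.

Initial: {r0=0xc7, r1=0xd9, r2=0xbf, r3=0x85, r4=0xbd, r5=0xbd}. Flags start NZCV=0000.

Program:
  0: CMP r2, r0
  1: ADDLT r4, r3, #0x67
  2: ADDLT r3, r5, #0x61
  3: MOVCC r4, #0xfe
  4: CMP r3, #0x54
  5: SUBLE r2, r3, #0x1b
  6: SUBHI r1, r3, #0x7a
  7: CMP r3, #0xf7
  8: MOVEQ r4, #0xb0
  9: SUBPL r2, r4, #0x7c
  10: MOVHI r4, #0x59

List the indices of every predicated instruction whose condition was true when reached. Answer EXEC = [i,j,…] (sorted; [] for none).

0: ✓ CMP  NZCV=1000
1: ✓ ADDLT  r4←0xec
2: ✓ ADDLT  r3←0x1e
3: ✓ MOVCC  r4←0xfe
4: ✓ CMP  NZCV=1000
5: ✓ SUBLE  r2←0x03
6: · SUBHI
7: ✓ CMP  NZCV=0000
8: · MOVEQ
9: ✓ SUBPL  r2←0x82
10: · MOVHI

EXEC = [1,2,3,5,9]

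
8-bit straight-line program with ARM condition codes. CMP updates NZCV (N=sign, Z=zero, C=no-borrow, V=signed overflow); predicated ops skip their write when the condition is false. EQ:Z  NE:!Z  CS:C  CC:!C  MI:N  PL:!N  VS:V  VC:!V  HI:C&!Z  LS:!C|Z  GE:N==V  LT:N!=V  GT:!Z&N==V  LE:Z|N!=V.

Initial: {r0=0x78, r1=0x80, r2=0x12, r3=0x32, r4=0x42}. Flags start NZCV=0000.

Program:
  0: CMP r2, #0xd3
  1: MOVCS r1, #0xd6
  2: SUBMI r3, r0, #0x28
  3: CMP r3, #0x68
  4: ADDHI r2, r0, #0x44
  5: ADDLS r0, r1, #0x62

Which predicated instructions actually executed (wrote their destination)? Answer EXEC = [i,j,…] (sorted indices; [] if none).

EXEC = [5]

0: ✓ CMP  NZCV=0000
1: · MOVCS
2: · SUBMI
3: ✓ CMP  NZCV=1000
4: · ADDHI
5: ✓ ADDLS  r0←0xe2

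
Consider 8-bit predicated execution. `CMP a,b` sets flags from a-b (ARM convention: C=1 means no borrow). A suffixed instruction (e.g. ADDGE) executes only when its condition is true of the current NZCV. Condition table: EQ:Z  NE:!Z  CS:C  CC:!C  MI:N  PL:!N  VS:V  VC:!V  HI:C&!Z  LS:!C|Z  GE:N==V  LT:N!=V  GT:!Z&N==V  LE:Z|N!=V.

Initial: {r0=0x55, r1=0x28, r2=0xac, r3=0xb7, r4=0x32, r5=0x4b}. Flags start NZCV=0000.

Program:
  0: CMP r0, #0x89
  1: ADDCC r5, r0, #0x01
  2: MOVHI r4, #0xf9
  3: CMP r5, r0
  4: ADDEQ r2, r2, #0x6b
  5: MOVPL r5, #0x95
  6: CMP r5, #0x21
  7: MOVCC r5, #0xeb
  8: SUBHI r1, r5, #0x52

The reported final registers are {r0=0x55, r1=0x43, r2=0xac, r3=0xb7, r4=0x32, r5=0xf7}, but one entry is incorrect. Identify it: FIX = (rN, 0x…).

0: ✓ CMP  NZCV=1001
1: ✓ ADDCC  r5←0x56
2: · MOVHI
3: ✓ CMP  NZCV=0010
4: · ADDEQ
5: ✓ MOVPL  r5←0x95
6: ✓ CMP  NZCV=0011
7: · MOVCC
8: ✓ SUBHI  r1←0x43

FIX = (r5, 0x95)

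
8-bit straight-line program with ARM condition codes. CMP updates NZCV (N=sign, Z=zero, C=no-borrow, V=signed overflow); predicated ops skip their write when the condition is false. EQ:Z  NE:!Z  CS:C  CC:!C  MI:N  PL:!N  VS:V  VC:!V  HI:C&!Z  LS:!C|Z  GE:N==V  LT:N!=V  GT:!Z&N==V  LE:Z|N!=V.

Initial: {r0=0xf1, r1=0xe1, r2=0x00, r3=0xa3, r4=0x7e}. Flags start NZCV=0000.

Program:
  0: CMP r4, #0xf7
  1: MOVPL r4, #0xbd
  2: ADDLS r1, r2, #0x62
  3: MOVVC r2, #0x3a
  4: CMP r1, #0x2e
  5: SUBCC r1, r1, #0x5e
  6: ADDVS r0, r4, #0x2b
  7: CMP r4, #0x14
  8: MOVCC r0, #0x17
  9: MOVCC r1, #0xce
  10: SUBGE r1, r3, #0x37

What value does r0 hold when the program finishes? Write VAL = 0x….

0: ✓ CMP  NZCV=1001
1: · MOVPL
2: ✓ ADDLS  r1←0x62
3: · MOVVC
4: ✓ CMP  NZCV=0010
5: · SUBCC
6: · ADDVS
7: ✓ CMP  NZCV=0010
8: · MOVCC
9: · MOVCC
10: ✓ SUBGE  r1←0x6c

VAL = 0xf1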